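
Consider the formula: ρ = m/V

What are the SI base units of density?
Units of each symbol in ρ = m/V:
  m (mass): kg
  V (volume): m³  → in the denominator, contributes 1/m³

Multiplying the contributions: [kg] · [1/m³]
Adding exponents of each base unit: kg: 1, m: -3
SI base units of density: kg/m³

Answer: kg/m³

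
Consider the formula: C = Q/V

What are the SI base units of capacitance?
Units of each symbol in C = Q/V:
  Q (charge, in coulombs): s·A
  V (voltage, in volts): kg·m²/(s³·A)  → in the denominator, contributes s³·A/(kg·m²)

Multiplying the contributions: [s·A] · [s³·A/(kg·m²)]
Adding exponents of each base unit: kg: -1, m: -2, s: 4, A: 2
SI base units of capacitance: s⁴·A²/(kg·m²)

Answer: s⁴·A²/(kg·m²)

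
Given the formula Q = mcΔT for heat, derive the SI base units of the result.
Units of each symbol in Q = mcΔT:
  m (mass): kg
  c (specific heat capacity, in J/(kg·K)): m²/(s²·K)
  ΔT (temperature change): K

Multiplying the contributions: [kg] · [m²/(s²·K)] · [K]
Adding exponents of each base unit: kg: 1, m: 2, s: -2
SI base units of heat: kg·m²/s²

Answer: kg·m²/s²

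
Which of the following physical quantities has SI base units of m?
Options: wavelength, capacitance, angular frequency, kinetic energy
Checking the SI base units of each option:
  wavelength (λ = v/f): m  ✓ matches
  capacitance (C = Q/V): s⁴·A²/(kg·m²)  ✗
  angular frequency (ω = 2πf): 1/s  ✗
  kinetic energy (E = ½mv²): kg·m²/s²  ✗

Only wavelength has units m.

Answer: wavelength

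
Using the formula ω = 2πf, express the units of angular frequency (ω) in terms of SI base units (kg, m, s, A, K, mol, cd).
Units of each symbol in ω = 2πf:
  f (frequency): 1/s
  The factor 2π is dimensionless.

Multiplying the contributions: [1/s]
Adding exponents of each base unit: s: -1
SI base units of angular frequency: 1/s

Answer: 1/s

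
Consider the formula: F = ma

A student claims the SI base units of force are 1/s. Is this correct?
Units of each symbol in F = ma:
  m (mass): kg
  a (acceleration): m/s²

Multiplying the contributions: [kg] · [m/s²]
Adding exponents of each base unit: kg: 1, m: 1, s: -2
SI base units of force: kg·m/s²

The claimed units 1/s (exponents s: -1) do not match the derived units kg·m/s² (exponents kg: 1, m: 1, s: -2), so the claim is incorrect.

Answer: No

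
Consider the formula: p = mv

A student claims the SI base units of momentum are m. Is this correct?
Units of each symbol in p = mv:
  m (mass): kg
  v (velocity): m/s

Multiplying the contributions: [kg] · [m/s]
Adding exponents of each base unit: kg: 1, m: 1, s: -1
SI base units of momentum: kg·m/s

The claimed units m (exponents m: 1) do not match the derived units kg·m/s (exponents kg: 1, m: 1, s: -1), so the claim is incorrect.

Answer: No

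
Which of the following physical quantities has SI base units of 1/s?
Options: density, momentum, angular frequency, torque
Checking the SI base units of each option:
  density (ρ = m/V): kg/m³  ✗
  momentum (p = mv): kg·m/s  ✗
  angular frequency (ω = 2πf): 1/s  ✓ matches
  torque (τ = Fr): kg·m²/s²  ✗

Only angular frequency has units 1/s.

Answer: angular frequency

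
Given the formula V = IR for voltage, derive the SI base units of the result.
Units of each symbol in V = IR:
  I (current): A
  R (resistance, in ohms): kg·m²/(s³·A²)

Multiplying the contributions: [A] · [kg·m²/(s³·A²)]
Adding exponents of each base unit: kg: 1, m: 2, s: -3, A: -1
SI base units of voltage: kg·m²/(s³·A)

Answer: kg·m²/(s³·A)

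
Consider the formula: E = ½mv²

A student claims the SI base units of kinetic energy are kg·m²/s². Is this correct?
Units of each symbol in E = ½mv²:
  m (mass): kg
  v (speed): m/s  → to the power 2, contributes m²/s²
  The factor ½ is dimensionless.

Multiplying the contributions: [kg] · [m²/s²]
Adding exponents of each base unit: kg: 1, m: 2, s: -2
SI base units of kinetic energy: kg·m²/s²

The claimed units kg·m²/s² match the derived units, so the claim is correct.

Answer: Yes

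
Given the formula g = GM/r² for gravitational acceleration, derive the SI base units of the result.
Units of each symbol in g = GM/r²:
  G (gravitational constant): m³/(kg·s²)
  M (mass): kg
  r (distance): m  → to the power 2 in the denominator, contributes 1/m²

Multiplying the contributions: [m³/(kg·s²)] · [kg] · [1/m²]
Adding exponents of each base unit: m: 1, s: -2
SI base units of gravitational acceleration: m/s²

Answer: m/s²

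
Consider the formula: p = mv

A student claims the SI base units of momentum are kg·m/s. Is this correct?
Units of each symbol in p = mv:
  m (mass): kg
  v (velocity): m/s

Multiplying the contributions: [kg] · [m/s]
Adding exponents of each base unit: kg: 1, m: 1, s: -1
SI base units of momentum: kg·m/s

The claimed units kg·m/s match the derived units, so the claim is correct.

Answer: Yes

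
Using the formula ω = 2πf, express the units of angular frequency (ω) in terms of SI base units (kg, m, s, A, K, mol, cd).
Units of each symbol in ω = 2πf:
  f (frequency): 1/s
  The factor 2π is dimensionless.

Multiplying the contributions: [1/s]
Adding exponents of each base unit: s: -1
SI base units of angular frequency: 1/s

Answer: 1/s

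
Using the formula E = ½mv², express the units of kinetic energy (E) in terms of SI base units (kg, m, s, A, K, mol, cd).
Units of each symbol in E = ½mv²:
  m (mass): kg
  v (speed): m/s  → to the power 2, contributes m²/s²
  The factor ½ is dimensionless.

Multiplying the contributions: [kg] · [m²/s²]
Adding exponents of each base unit: kg: 1, m: 2, s: -2
SI base units of kinetic energy: kg·m²/s²

Answer: kg·m²/s²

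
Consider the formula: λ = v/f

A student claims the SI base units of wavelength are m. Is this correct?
Units of each symbol in λ = v/f:
  v (wave speed): m/s
  f (frequency): 1/s  → in the denominator, contributes s

Multiplying the contributions: [m/s] · [s]
Adding exponents of each base unit: m: 1
SI base units of wavelength: m

The claimed units m match the derived units, so the claim is correct.

Answer: Yes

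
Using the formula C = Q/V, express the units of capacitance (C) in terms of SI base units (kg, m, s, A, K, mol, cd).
Units of each symbol in C = Q/V:
  Q (charge, in coulombs): s·A
  V (voltage, in volts): kg·m²/(s³·A)  → in the denominator, contributes s³·A/(kg·m²)

Multiplying the contributions: [s·A] · [s³·A/(kg·m²)]
Adding exponents of each base unit: kg: -1, m: -2, s: 4, A: 2
SI base units of capacitance: s⁴·A²/(kg·m²)

Answer: s⁴·A²/(kg·m²)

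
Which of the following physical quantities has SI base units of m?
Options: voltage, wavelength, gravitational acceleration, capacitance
Checking the SI base units of each option:
  voltage (V = IR): kg·m²/(s³·A)  ✗
  wavelength (λ = v/f): m  ✓ matches
  gravitational acceleration (g = GM/r²): m/s²  ✗
  capacitance (C = Q/V): s⁴·A²/(kg·m²)  ✗

Only wavelength has units m.

Answer: wavelength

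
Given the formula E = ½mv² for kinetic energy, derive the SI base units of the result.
Units of each symbol in E = ½mv²:
  m (mass): kg
  v (speed): m/s  → to the power 2, contributes m²/s²
  The factor ½ is dimensionless.

Multiplying the contributions: [kg] · [m²/s²]
Adding exponents of each base unit: kg: 1, m: 2, s: -2
SI base units of kinetic energy: kg·m²/s²

Answer: kg·m²/s²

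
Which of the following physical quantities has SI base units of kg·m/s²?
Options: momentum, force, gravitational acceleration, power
Checking the SI base units of each option:
  momentum (p = mv): kg·m/s  ✗
  force (F = ma): kg·m/s²  ✓ matches
  gravitational acceleration (g = GM/r²): m/s²  ✗
  power (P = W/t): kg·m²/s³  ✗

Only force has units kg·m/s².

Answer: force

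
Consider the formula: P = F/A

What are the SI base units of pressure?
Units of each symbol in P = F/A:
  F (force): kg·m/s²
  A (area): m²  → in the denominator, contributes 1/m²

Multiplying the contributions: [kg·m/s²] · [1/m²]
Adding exponents of each base unit: kg: 1, m: -1, s: -2
SI base units of pressure: kg/(m·s²)

Answer: kg/(m·s²)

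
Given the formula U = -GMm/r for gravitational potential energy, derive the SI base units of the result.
Units of each symbol in U = -GMm/r:
  G (gravitational constant): m³/(kg·s²)
  M (mass): kg
  m (mass): kg
  r (distance): m  → in the denominator, contributes 1/m
  The minus sign does not affect the units.

Multiplying the contributions: [m³/(kg·s²)] · [kg] · [kg] · [1/m]
Adding exponents of each base unit: kg: 1, m: 2, s: -2
SI base units of gravitational potential energy: kg·m²/s²

Answer: kg·m²/s²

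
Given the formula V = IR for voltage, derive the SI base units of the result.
Units of each symbol in V = IR:
  I (current): A
  R (resistance, in ohms): kg·m²/(s³·A²)

Multiplying the contributions: [A] · [kg·m²/(s³·A²)]
Adding exponents of each base unit: kg: 1, m: 2, s: -3, A: -1
SI base units of voltage: kg·m²/(s³·A)

Answer: kg·m²/(s³·A)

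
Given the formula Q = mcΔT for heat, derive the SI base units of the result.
Units of each symbol in Q = mcΔT:
  m (mass): kg
  c (specific heat capacity, in J/(kg·K)): m²/(s²·K)
  ΔT (temperature change): K

Multiplying the contributions: [kg] · [m²/(s²·K)] · [K]
Adding exponents of each base unit: kg: 1, m: 2, s: -2
SI base units of heat: kg·m²/s²

Answer: kg·m²/s²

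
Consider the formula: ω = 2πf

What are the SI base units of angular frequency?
Units of each symbol in ω = 2πf:
  f (frequency): 1/s
  The factor 2π is dimensionless.

Multiplying the contributions: [1/s]
Adding exponents of each base unit: s: -1
SI base units of angular frequency: 1/s

Answer: 1/s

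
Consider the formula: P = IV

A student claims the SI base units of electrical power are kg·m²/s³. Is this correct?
Units of each symbol in P = IV:
  I (current): A
  V (voltage, in volts): kg·m²/(s³·A)

Multiplying the contributions: [A] · [kg·m²/(s³·A)]
Adding exponents of each base unit: kg: 1, m: 2, s: -3
SI base units of electrical power: kg·m²/s³

The claimed units kg·m²/s³ match the derived units, so the claim is correct.

Answer: Yes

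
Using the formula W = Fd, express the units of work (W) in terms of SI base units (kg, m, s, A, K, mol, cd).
Units of each symbol in W = Fd:
  F (force): kg·m/s²
  d (displacement): m

Multiplying the contributions: [kg·m/s²] · [m]
Adding exponents of each base unit: kg: 1, m: 2, s: -2
SI base units of work: kg·m²/s²

Answer: kg·m²/s²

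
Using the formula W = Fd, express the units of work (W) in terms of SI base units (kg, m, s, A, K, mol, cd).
Units of each symbol in W = Fd:
  F (force): kg·m/s²
  d (displacement): m

Multiplying the contributions: [kg·m/s²] · [m]
Adding exponents of each base unit: kg: 1, m: 2, s: -2
SI base units of work: kg·m²/s²

Answer: kg·m²/s²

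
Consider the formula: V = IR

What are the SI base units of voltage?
Units of each symbol in V = IR:
  I (current): A
  R (resistance, in ohms): kg·m²/(s³·A²)

Multiplying the contributions: [A] · [kg·m²/(s³·A²)]
Adding exponents of each base unit: kg: 1, m: 2, s: -3, A: -1
SI base units of voltage: kg·m²/(s³·A)

Answer: kg·m²/(s³·A)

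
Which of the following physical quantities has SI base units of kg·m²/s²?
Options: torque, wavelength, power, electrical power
Checking the SI base units of each option:
  torque (τ = Fr): kg·m²/s²  ✓ matches
  wavelength (λ = v/f): m  ✗
  power (P = W/t): kg·m²/s³  ✗
  electrical power (P = IV): kg·m²/s³  ✗

Only torque has units kg·m²/s².

Answer: torque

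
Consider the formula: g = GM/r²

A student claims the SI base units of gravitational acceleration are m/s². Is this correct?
Units of each symbol in g = GM/r²:
  G (gravitational constant): m³/(kg·s²)
  M (mass): kg
  r (distance): m  → to the power 2 in the denominator, contributes 1/m²

Multiplying the contributions: [m³/(kg·s²)] · [kg] · [1/m²]
Adding exponents of each base unit: m: 1, s: -2
SI base units of gravitational acceleration: m/s²

The claimed units m/s² match the derived units, so the claim is correct.

Answer: Yes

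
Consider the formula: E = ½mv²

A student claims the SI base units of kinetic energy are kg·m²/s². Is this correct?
Units of each symbol in E = ½mv²:
  m (mass): kg
  v (speed): m/s  → to the power 2, contributes m²/s²
  The factor ½ is dimensionless.

Multiplying the contributions: [kg] · [m²/s²]
Adding exponents of each base unit: kg: 1, m: 2, s: -2
SI base units of kinetic energy: kg·m²/s²

The claimed units kg·m²/s² match the derived units, so the claim is correct.

Answer: Yes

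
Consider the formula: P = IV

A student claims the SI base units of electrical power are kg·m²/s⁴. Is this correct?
Units of each symbol in P = IV:
  I (current): A
  V (voltage, in volts): kg·m²/(s³·A)

Multiplying the contributions: [A] · [kg·m²/(s³·A)]
Adding exponents of each base unit: kg: 1, m: 2, s: -3
SI base units of electrical power: kg·m²/s³

The claimed units kg·m²/s⁴ (exponents kg: 1, m: 2, s: -4) do not match the derived units kg·m²/s³ (exponents kg: 1, m: 2, s: -3), so the claim is incorrect.

Answer: No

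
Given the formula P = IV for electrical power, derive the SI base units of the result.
Units of each symbol in P = IV:
  I (current): A
  V (voltage, in volts): kg·m²/(s³·A)

Multiplying the contributions: [A] · [kg·m²/(s³·A)]
Adding exponents of each base unit: kg: 1, m: 2, s: -3
SI base units of electrical power: kg·m²/s³

Answer: kg·m²/s³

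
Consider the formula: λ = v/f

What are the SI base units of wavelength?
Units of each symbol in λ = v/f:
  v (wave speed): m/s
  f (frequency): 1/s  → in the denominator, contributes s

Multiplying the contributions: [m/s] · [s]
Adding exponents of each base unit: m: 1
SI base units of wavelength: m

Answer: m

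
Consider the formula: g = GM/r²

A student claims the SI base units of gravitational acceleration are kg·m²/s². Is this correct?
Units of each symbol in g = GM/r²:
  G (gravitational constant): m³/(kg·s²)
  M (mass): kg
  r (distance): m  → to the power 2 in the denominator, contributes 1/m²

Multiplying the contributions: [m³/(kg·s²)] · [kg] · [1/m²]
Adding exponents of each base unit: m: 1, s: -2
SI base units of gravitational acceleration: m/s²

The claimed units kg·m²/s² (exponents kg: 1, m: 2, s: -2) do not match the derived units m/s² (exponents m: 1, s: -2), so the claim is incorrect.

Answer: No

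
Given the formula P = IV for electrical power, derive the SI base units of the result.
Units of each symbol in P = IV:
  I (current): A
  V (voltage, in volts): kg·m²/(s³·A)

Multiplying the contributions: [A] · [kg·m²/(s³·A)]
Adding exponents of each base unit: kg: 1, m: 2, s: -3
SI base units of electrical power: kg·m²/s³

Answer: kg·m²/s³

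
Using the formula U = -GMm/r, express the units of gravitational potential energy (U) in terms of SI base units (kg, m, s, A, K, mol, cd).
Units of each symbol in U = -GMm/r:
  G (gravitational constant): m³/(kg·s²)
  M (mass): kg
  m (mass): kg
  r (distance): m  → in the denominator, contributes 1/m
  The minus sign does not affect the units.

Multiplying the contributions: [m³/(kg·s²)] · [kg] · [kg] · [1/m]
Adding exponents of each base unit: kg: 1, m: 2, s: -2
SI base units of gravitational potential energy: kg·m²/s²

Answer: kg·m²/s²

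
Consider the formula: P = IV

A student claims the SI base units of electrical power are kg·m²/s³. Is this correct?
Units of each symbol in P = IV:
  I (current): A
  V (voltage, in volts): kg·m²/(s³·A)

Multiplying the contributions: [A] · [kg·m²/(s³·A)]
Adding exponents of each base unit: kg: 1, m: 2, s: -3
SI base units of electrical power: kg·m²/s³

The claimed units kg·m²/s³ match the derived units, so the claim is correct.

Answer: Yes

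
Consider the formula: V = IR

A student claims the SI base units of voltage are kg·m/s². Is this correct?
Units of each symbol in V = IR:
  I (current): A
  R (resistance, in ohms): kg·m²/(s³·A²)

Multiplying the contributions: [A] · [kg·m²/(s³·A²)]
Adding exponents of each base unit: kg: 1, m: 2, s: -3, A: -1
SI base units of voltage: kg·m²/(s³·A)

The claimed units kg·m/s² (exponents kg: 1, m: 1, s: -2) do not match the derived units kg·m²/(s³·A) (exponents kg: 1, m: 2, s: -3, A: -1), so the claim is incorrect.

Answer: No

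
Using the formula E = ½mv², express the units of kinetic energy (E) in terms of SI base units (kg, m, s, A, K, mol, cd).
Units of each symbol in E = ½mv²:
  m (mass): kg
  v (speed): m/s  → to the power 2, contributes m²/s²
  The factor ½ is dimensionless.

Multiplying the contributions: [kg] · [m²/s²]
Adding exponents of each base unit: kg: 1, m: 2, s: -2
SI base units of kinetic energy: kg·m²/s²

Answer: kg·m²/s²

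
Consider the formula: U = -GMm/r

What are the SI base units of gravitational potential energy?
Units of each symbol in U = -GMm/r:
  G (gravitational constant): m³/(kg·s²)
  M (mass): kg
  m (mass): kg
  r (distance): m  → in the denominator, contributes 1/m
  The minus sign does not affect the units.

Multiplying the contributions: [m³/(kg·s²)] · [kg] · [kg] · [1/m]
Adding exponents of each base unit: kg: 1, m: 2, s: -2
SI base units of gravitational potential energy: kg·m²/s²

Answer: kg·m²/s²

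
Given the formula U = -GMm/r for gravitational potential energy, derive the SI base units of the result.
Units of each symbol in U = -GMm/r:
  G (gravitational constant): m³/(kg·s²)
  M (mass): kg
  m (mass): kg
  r (distance): m  → in the denominator, contributes 1/m
  The minus sign does not affect the units.

Multiplying the contributions: [m³/(kg·s²)] · [kg] · [kg] · [1/m]
Adding exponents of each base unit: kg: 1, m: 2, s: -2
SI base units of gravitational potential energy: kg·m²/s²

Answer: kg·m²/s²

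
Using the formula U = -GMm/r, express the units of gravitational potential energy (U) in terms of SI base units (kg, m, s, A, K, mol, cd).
Units of each symbol in U = -GMm/r:
  G (gravitational constant): m³/(kg·s²)
  M (mass): kg
  m (mass): kg
  r (distance): m  → in the denominator, contributes 1/m
  The minus sign does not affect the units.

Multiplying the contributions: [m³/(kg·s²)] · [kg] · [kg] · [1/m]
Adding exponents of each base unit: kg: 1, m: 2, s: -2
SI base units of gravitational potential energy: kg·m²/s²

Answer: kg·m²/s²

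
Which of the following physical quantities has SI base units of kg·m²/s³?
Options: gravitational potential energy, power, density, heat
Checking the SI base units of each option:
  gravitational potential energy (U = -GMm/r): kg·m²/s²  ✗
  power (P = W/t): kg·m²/s³  ✓ matches
  density (ρ = m/V): kg/m³  ✗
  heat (Q = mcΔT): kg·m²/s²  ✗

Only power has units kg·m²/s³.

Answer: power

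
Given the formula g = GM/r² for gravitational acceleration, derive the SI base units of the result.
Units of each symbol in g = GM/r²:
  G (gravitational constant): m³/(kg·s²)
  M (mass): kg
  r (distance): m  → to the power 2 in the denominator, contributes 1/m²

Multiplying the contributions: [m³/(kg·s²)] · [kg] · [1/m²]
Adding exponents of each base unit: m: 1, s: -2
SI base units of gravitational acceleration: m/s²

Answer: m/s²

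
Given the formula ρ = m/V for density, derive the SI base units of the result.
Units of each symbol in ρ = m/V:
  m (mass): kg
  V (volume): m³  → in the denominator, contributes 1/m³

Multiplying the contributions: [kg] · [1/m³]
Adding exponents of each base unit: kg: 1, m: -3
SI base units of density: kg/m³

Answer: kg/m³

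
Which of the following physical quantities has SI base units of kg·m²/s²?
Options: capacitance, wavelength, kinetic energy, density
Checking the SI base units of each option:
  capacitance (C = Q/V): s⁴·A²/(kg·m²)  ✗
  wavelength (λ = v/f): m  ✗
  kinetic energy (E = ½mv²): kg·m²/s²  ✓ matches
  density (ρ = m/V): kg/m³  ✗

Only kinetic energy has units kg·m²/s².

Answer: kinetic energy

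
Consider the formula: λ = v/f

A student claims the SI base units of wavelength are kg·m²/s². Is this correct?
Units of each symbol in λ = v/f:
  v (wave speed): m/s
  f (frequency): 1/s  → in the denominator, contributes s

Multiplying the contributions: [m/s] · [s]
Adding exponents of each base unit: m: 1
SI base units of wavelength: m

The claimed units kg·m²/s² (exponents kg: 1, m: 2, s: -2) do not match the derived units m (exponents m: 1), so the claim is incorrect.

Answer: No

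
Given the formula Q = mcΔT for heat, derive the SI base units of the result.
Units of each symbol in Q = mcΔT:
  m (mass): kg
  c (specific heat capacity, in J/(kg·K)): m²/(s²·K)
  ΔT (temperature change): K

Multiplying the contributions: [kg] · [m²/(s²·K)] · [K]
Adding exponents of each base unit: kg: 1, m: 2, s: -2
SI base units of heat: kg·m²/s²

Answer: kg·m²/s²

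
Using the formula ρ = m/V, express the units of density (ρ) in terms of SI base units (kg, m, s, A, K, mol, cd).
Units of each symbol in ρ = m/V:
  m (mass): kg
  V (volume): m³  → in the denominator, contributes 1/m³

Multiplying the contributions: [kg] · [1/m³]
Adding exponents of each base unit: kg: 1, m: -3
SI base units of density: kg/m³

Answer: kg/m³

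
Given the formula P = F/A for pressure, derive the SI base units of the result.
Units of each symbol in P = F/A:
  F (force): kg·m/s²
  A (area): m²  → in the denominator, contributes 1/m²

Multiplying the contributions: [kg·m/s²] · [1/m²]
Adding exponents of each base unit: kg: 1, m: -1, s: -2
SI base units of pressure: kg/(m·s²)

Answer: kg/(m·s²)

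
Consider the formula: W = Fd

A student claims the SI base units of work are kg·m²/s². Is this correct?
Units of each symbol in W = Fd:
  F (force): kg·m/s²
  d (displacement): m

Multiplying the contributions: [kg·m/s²] · [m]
Adding exponents of each base unit: kg: 1, m: 2, s: -2
SI base units of work: kg·m²/s²

The claimed units kg·m²/s² match the derived units, so the claim is correct.

Answer: Yes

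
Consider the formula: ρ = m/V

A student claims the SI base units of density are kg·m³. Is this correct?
Units of each symbol in ρ = m/V:
  m (mass): kg
  V (volume): m³  → in the denominator, contributes 1/m³

Multiplying the contributions: [kg] · [1/m³]
Adding exponents of each base unit: kg: 1, m: -3
SI base units of density: kg/m³

The claimed units kg·m³ (exponents kg: 1, m: 3) do not match the derived units kg/m³ (exponents kg: 1, m: -3), so the claim is incorrect.

Answer: No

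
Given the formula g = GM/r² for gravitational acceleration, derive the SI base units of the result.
Units of each symbol in g = GM/r²:
  G (gravitational constant): m³/(kg·s²)
  M (mass): kg
  r (distance): m  → to the power 2 in the denominator, contributes 1/m²

Multiplying the contributions: [m³/(kg·s²)] · [kg] · [1/m²]
Adding exponents of each base unit: m: 1, s: -2
SI base units of gravitational acceleration: m/s²

Answer: m/s²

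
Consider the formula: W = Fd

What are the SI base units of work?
Units of each symbol in W = Fd:
  F (force): kg·m/s²
  d (displacement): m

Multiplying the contributions: [kg·m/s²] · [m]
Adding exponents of each base unit: kg: 1, m: 2, s: -2
SI base units of work: kg·m²/s²

Answer: kg·m²/s²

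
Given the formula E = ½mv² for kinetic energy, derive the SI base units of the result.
Units of each symbol in E = ½mv²:
  m (mass): kg
  v (speed): m/s  → to the power 2, contributes m²/s²
  The factor ½ is dimensionless.

Multiplying the contributions: [kg] · [m²/s²]
Adding exponents of each base unit: kg: 1, m: 2, s: -2
SI base units of kinetic energy: kg·m²/s²

Answer: kg·m²/s²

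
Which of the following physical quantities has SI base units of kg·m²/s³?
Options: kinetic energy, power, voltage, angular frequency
Checking the SI base units of each option:
  kinetic energy (E = ½mv²): kg·m²/s²  ✗
  power (P = W/t): kg·m²/s³  ✓ matches
  voltage (V = IR): kg·m²/(s³·A)  ✗
  angular frequency (ω = 2πf): 1/s  ✗

Only power has units kg·m²/s³.

Answer: power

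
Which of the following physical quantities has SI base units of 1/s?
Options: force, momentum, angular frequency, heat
Checking the SI base units of each option:
  force (F = ma): kg·m/s²  ✗
  momentum (p = mv): kg·m/s  ✗
  angular frequency (ω = 2πf): 1/s  ✓ matches
  heat (Q = mcΔT): kg·m²/s²  ✗

Only angular frequency has units 1/s.

Answer: angular frequency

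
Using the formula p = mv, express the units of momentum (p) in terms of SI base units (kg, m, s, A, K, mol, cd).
Units of each symbol in p = mv:
  m (mass): kg
  v (velocity): m/s

Multiplying the contributions: [kg] · [m/s]
Adding exponents of each base unit: kg: 1, m: 1, s: -1
SI base units of momentum: kg·m/s

Answer: kg·m/s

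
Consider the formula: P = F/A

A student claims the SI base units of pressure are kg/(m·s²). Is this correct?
Units of each symbol in P = F/A:
  F (force): kg·m/s²
  A (area): m²  → in the denominator, contributes 1/m²

Multiplying the contributions: [kg·m/s²] · [1/m²]
Adding exponents of each base unit: kg: 1, m: -1, s: -2
SI base units of pressure: kg/(m·s²)

The claimed units kg/(m·s²) match the derived units, so the claim is correct.

Answer: Yes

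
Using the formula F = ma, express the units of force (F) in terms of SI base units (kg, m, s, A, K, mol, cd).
Units of each symbol in F = ma:
  m (mass): kg
  a (acceleration): m/s²

Multiplying the contributions: [kg] · [m/s²]
Adding exponents of each base unit: kg: 1, m: 1, s: -2
SI base units of force: kg·m/s²

Answer: kg·m/s²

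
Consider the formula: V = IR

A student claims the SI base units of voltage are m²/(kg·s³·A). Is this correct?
Units of each symbol in V = IR:
  I (current): A
  R (resistance, in ohms): kg·m²/(s³·A²)

Multiplying the contributions: [A] · [kg·m²/(s³·A²)]
Adding exponents of each base unit: kg: 1, m: 2, s: -3, A: -1
SI base units of voltage: kg·m²/(s³·A)

The claimed units m²/(kg·s³·A) (exponents kg: -1, m: 2, s: -3, A: -1) do not match the derived units kg·m²/(s³·A) (exponents kg: 1, m: 2, s: -3, A: -1), so the claim is incorrect.

Answer: No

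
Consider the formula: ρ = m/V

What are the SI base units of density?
Units of each symbol in ρ = m/V:
  m (mass): kg
  V (volume): m³  → in the denominator, contributes 1/m³

Multiplying the contributions: [kg] · [1/m³]
Adding exponents of each base unit: kg: 1, m: -3
SI base units of density: kg/m³

Answer: kg/m³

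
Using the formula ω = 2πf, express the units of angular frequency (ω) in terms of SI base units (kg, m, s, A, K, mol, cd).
Units of each symbol in ω = 2πf:
  f (frequency): 1/s
  The factor 2π is dimensionless.

Multiplying the contributions: [1/s]
Adding exponents of each base unit: s: -1
SI base units of angular frequency: 1/s

Answer: 1/s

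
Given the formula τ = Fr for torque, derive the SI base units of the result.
Units of each symbol in τ = Fr:
  F (force): kg·m/s²
  r (lever arm): m

Multiplying the contributions: [kg·m/s²] · [m]
Adding exponents of each base unit: kg: 1, m: 2, s: -2
SI base units of torque: kg·m²/s²

Answer: kg·m²/s²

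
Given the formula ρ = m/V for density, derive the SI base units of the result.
Units of each symbol in ρ = m/V:
  m (mass): kg
  V (volume): m³  → in the denominator, contributes 1/m³

Multiplying the contributions: [kg] · [1/m³]
Adding exponents of each base unit: kg: 1, m: -3
SI base units of density: kg/m³

Answer: kg/m³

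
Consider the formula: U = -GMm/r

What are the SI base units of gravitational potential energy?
Units of each symbol in U = -GMm/r:
  G (gravitational constant): m³/(kg·s²)
  M (mass): kg
  m (mass): kg
  r (distance): m  → in the denominator, contributes 1/m
  The minus sign does not affect the units.

Multiplying the contributions: [m³/(kg·s²)] · [kg] · [kg] · [1/m]
Adding exponents of each base unit: kg: 1, m: 2, s: -2
SI base units of gravitational potential energy: kg·m²/s²

Answer: kg·m²/s²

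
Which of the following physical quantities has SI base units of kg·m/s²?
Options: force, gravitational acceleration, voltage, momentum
Checking the SI base units of each option:
  force (F = ma): kg·m/s²  ✓ matches
  gravitational acceleration (g = GM/r²): m/s²  ✗
  voltage (V = IR): kg·m²/(s³·A)  ✗
  momentum (p = mv): kg·m/s  ✗

Only force has units kg·m/s².

Answer: force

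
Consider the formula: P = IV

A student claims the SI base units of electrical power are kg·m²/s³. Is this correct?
Units of each symbol in P = IV:
  I (current): A
  V (voltage, in volts): kg·m²/(s³·A)

Multiplying the contributions: [A] · [kg·m²/(s³·A)]
Adding exponents of each base unit: kg: 1, m: 2, s: -3
SI base units of electrical power: kg·m²/s³

The claimed units kg·m²/s³ match the derived units, so the claim is correct.

Answer: Yes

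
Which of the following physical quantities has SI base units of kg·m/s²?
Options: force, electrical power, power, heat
Checking the SI base units of each option:
  force (F = ma): kg·m/s²  ✓ matches
  electrical power (P = IV): kg·m²/s³  ✗
  power (P = W/t): kg·m²/s³  ✗
  heat (Q = mcΔT): kg·m²/s²  ✗

Only force has units kg·m/s².

Answer: force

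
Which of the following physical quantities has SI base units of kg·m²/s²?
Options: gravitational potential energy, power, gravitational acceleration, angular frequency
Checking the SI base units of each option:
  gravitational potential energy (U = -GMm/r): kg·m²/s²  ✓ matches
  power (P = W/t): kg·m²/s³  ✗
  gravitational acceleration (g = GM/r²): m/s²  ✗
  angular frequency (ω = 2πf): 1/s  ✗

Only gravitational potential energy has units kg·m²/s².

Answer: gravitational potential energy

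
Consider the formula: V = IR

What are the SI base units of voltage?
Units of each symbol in V = IR:
  I (current): A
  R (resistance, in ohms): kg·m²/(s³·A²)

Multiplying the contributions: [A] · [kg·m²/(s³·A²)]
Adding exponents of each base unit: kg: 1, m: 2, s: -3, A: -1
SI base units of voltage: kg·m²/(s³·A)

Answer: kg·m²/(s³·A)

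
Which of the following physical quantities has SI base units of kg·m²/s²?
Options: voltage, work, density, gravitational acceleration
Checking the SI base units of each option:
  voltage (V = IR): kg·m²/(s³·A)  ✗
  work (W = Fd): kg·m²/s²  ✓ matches
  density (ρ = m/V): kg/m³  ✗
  gravitational acceleration (g = GM/r²): m/s²  ✗

Only work has units kg·m²/s².

Answer: work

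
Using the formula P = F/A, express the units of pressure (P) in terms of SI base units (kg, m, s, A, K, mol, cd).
Units of each symbol in P = F/A:
  F (force): kg·m/s²
  A (area): m²  → in the denominator, contributes 1/m²

Multiplying the contributions: [kg·m/s²] · [1/m²]
Adding exponents of each base unit: kg: 1, m: -1, s: -2
SI base units of pressure: kg/(m·s²)

Answer: kg/(m·s²)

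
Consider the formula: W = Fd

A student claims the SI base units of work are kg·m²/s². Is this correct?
Units of each symbol in W = Fd:
  F (force): kg·m/s²
  d (displacement): m

Multiplying the contributions: [kg·m/s²] · [m]
Adding exponents of each base unit: kg: 1, m: 2, s: -2
SI base units of work: kg·m²/s²

The claimed units kg·m²/s² match the derived units, so the claim is correct.

Answer: Yes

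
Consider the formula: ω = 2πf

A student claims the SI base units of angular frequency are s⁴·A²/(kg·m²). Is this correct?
Units of each symbol in ω = 2πf:
  f (frequency): 1/s
  The factor 2π is dimensionless.

Multiplying the contributions: [1/s]
Adding exponents of each base unit: s: -1
SI base units of angular frequency: 1/s

The claimed units s⁴·A²/(kg·m²) (exponents kg: -1, m: -2, s: 4, A: 2) do not match the derived units 1/s (exponents s: -1), so the claim is incorrect.

Answer: No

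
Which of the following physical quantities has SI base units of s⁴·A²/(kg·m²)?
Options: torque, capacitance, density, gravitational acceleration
Checking the SI base units of each option:
  torque (τ = Fr): kg·m²/s²  ✗
  capacitance (C = Q/V): s⁴·A²/(kg·m²)  ✓ matches
  density (ρ = m/V): kg/m³  ✗
  gravitational acceleration (g = GM/r²): m/s²  ✗

Only capacitance has units s⁴·A²/(kg·m²).

Answer: capacitance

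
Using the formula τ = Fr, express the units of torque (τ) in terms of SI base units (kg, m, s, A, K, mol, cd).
Units of each symbol in τ = Fr:
  F (force): kg·m/s²
  r (lever arm): m

Multiplying the contributions: [kg·m/s²] · [m]
Adding exponents of each base unit: kg: 1, m: 2, s: -2
SI base units of torque: kg·m²/s²

Answer: kg·m²/s²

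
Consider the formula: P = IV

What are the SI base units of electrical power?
Units of each symbol in P = IV:
  I (current): A
  V (voltage, in volts): kg·m²/(s³·A)

Multiplying the contributions: [A] · [kg·m²/(s³·A)]
Adding exponents of each base unit: kg: 1, m: 2, s: -3
SI base units of electrical power: kg·m²/s³

Answer: kg·m²/s³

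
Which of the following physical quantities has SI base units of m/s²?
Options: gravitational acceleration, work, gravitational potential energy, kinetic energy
Checking the SI base units of each option:
  gravitational acceleration (g = GM/r²): m/s²  ✓ matches
  work (W = Fd): kg·m²/s²  ✗
  gravitational potential energy (U = -GMm/r): kg·m²/s²  ✗
  kinetic energy (E = ½mv²): kg·m²/s²  ✗

Only gravitational acceleration has units m/s².

Answer: gravitational acceleration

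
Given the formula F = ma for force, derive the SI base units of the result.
Units of each symbol in F = ma:
  m (mass): kg
  a (acceleration): m/s²

Multiplying the contributions: [kg] · [m/s²]
Adding exponents of each base unit: kg: 1, m: 1, s: -2
SI base units of force: kg·m/s²

Answer: kg·m/s²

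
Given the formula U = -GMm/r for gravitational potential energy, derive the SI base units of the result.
Units of each symbol in U = -GMm/r:
  G (gravitational constant): m³/(kg·s²)
  M (mass): kg
  m (mass): kg
  r (distance): m  → in the denominator, contributes 1/m
  The minus sign does not affect the units.

Multiplying the contributions: [m³/(kg·s²)] · [kg] · [kg] · [1/m]
Adding exponents of each base unit: kg: 1, m: 2, s: -2
SI base units of gravitational potential energy: kg·m²/s²

Answer: kg·m²/s²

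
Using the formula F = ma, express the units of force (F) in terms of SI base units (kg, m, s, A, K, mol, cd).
Units of each symbol in F = ma:
  m (mass): kg
  a (acceleration): m/s²

Multiplying the contributions: [kg] · [m/s²]
Adding exponents of each base unit: kg: 1, m: 1, s: -2
SI base units of force: kg·m/s²

Answer: kg·m/s²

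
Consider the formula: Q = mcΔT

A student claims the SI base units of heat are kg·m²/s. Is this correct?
Units of each symbol in Q = mcΔT:
  m (mass): kg
  c (specific heat capacity, in J/(kg·K)): m²/(s²·K)
  ΔT (temperature change): K

Multiplying the contributions: [kg] · [m²/(s²·K)] · [K]
Adding exponents of each base unit: kg: 1, m: 2, s: -2
SI base units of heat: kg·m²/s²

The claimed units kg·m²/s (exponents kg: 1, m: 2, s: -1) do not match the derived units kg·m²/s² (exponents kg: 1, m: 2, s: -2), so the claim is incorrect.

Answer: No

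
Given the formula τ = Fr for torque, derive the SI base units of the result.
Units of each symbol in τ = Fr:
  F (force): kg·m/s²
  r (lever arm): m

Multiplying the contributions: [kg·m/s²] · [m]
Adding exponents of each base unit: kg: 1, m: 2, s: -2
SI base units of torque: kg·m²/s²

Answer: kg·m²/s²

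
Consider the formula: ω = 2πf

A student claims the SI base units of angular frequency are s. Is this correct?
Units of each symbol in ω = 2πf:
  f (frequency): 1/s
  The factor 2π is dimensionless.

Multiplying the contributions: [1/s]
Adding exponents of each base unit: s: -1
SI base units of angular frequency: 1/s

The claimed units s (exponents s: 1) do not match the derived units 1/s (exponents s: -1), so the claim is incorrect.

Answer: No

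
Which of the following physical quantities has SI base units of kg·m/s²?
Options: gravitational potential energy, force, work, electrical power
Checking the SI base units of each option:
  gravitational potential energy (U = -GMm/r): kg·m²/s²  ✗
  force (F = ma): kg·m/s²  ✓ matches
  work (W = Fd): kg·m²/s²  ✗
  electrical power (P = IV): kg·m²/s³  ✗

Only force has units kg·m/s².

Answer: force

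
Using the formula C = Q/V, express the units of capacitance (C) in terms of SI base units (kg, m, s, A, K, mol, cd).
Units of each symbol in C = Q/V:
  Q (charge, in coulombs): s·A
  V (voltage, in volts): kg·m²/(s³·A)  → in the denominator, contributes s³·A/(kg·m²)

Multiplying the contributions: [s·A] · [s³·A/(kg·m²)]
Adding exponents of each base unit: kg: -1, m: -2, s: 4, A: 2
SI base units of capacitance: s⁴·A²/(kg·m²)

Answer: s⁴·A²/(kg·m²)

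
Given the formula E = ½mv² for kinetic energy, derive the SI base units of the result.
Units of each symbol in E = ½mv²:
  m (mass): kg
  v (speed): m/s  → to the power 2, contributes m²/s²
  The factor ½ is dimensionless.

Multiplying the contributions: [kg] · [m²/s²]
Adding exponents of each base unit: kg: 1, m: 2, s: -2
SI base units of kinetic energy: kg·m²/s²

Answer: kg·m²/s²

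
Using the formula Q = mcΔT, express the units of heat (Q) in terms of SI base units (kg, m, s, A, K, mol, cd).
Units of each symbol in Q = mcΔT:
  m (mass): kg
  c (specific heat capacity, in J/(kg·K)): m²/(s²·K)
  ΔT (temperature change): K

Multiplying the contributions: [kg] · [m²/(s²·K)] · [K]
Adding exponents of each base unit: kg: 1, m: 2, s: -2
SI base units of heat: kg·m²/s²

Answer: kg·m²/s²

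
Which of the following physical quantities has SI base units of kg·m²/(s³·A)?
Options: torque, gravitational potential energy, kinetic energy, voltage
Checking the SI base units of each option:
  torque (τ = Fr): kg·m²/s²  ✗
  gravitational potential energy (U = -GMm/r): kg·m²/s²  ✗
  kinetic energy (E = ½mv²): kg·m²/s²  ✗
  voltage (V = IR): kg·m²/(s³·A)  ✓ matches

Only voltage has units kg·m²/(s³·A).

Answer: voltage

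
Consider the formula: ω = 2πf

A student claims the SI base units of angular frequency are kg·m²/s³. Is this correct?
Units of each symbol in ω = 2πf:
  f (frequency): 1/s
  The factor 2π is dimensionless.

Multiplying the contributions: [1/s]
Adding exponents of each base unit: s: -1
SI base units of angular frequency: 1/s

The claimed units kg·m²/s³ (exponents kg: 1, m: 2, s: -3) do not match the derived units 1/s (exponents s: -1), so the claim is incorrect.

Answer: No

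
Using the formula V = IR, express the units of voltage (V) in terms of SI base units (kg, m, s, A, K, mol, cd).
Units of each symbol in V = IR:
  I (current): A
  R (resistance, in ohms): kg·m²/(s³·A²)

Multiplying the contributions: [A] · [kg·m²/(s³·A²)]
Adding exponents of each base unit: kg: 1, m: 2, s: -3, A: -1
SI base units of voltage: kg·m²/(s³·A)

Answer: kg·m²/(s³·A)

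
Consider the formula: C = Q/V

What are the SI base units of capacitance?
Units of each symbol in C = Q/V:
  Q (charge, in coulombs): s·A
  V (voltage, in volts): kg·m²/(s³·A)  → in the denominator, contributes s³·A/(kg·m²)

Multiplying the contributions: [s·A] · [s³·A/(kg·m²)]
Adding exponents of each base unit: kg: -1, m: -2, s: 4, A: 2
SI base units of capacitance: s⁴·A²/(kg·m²)

Answer: s⁴·A²/(kg·m²)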